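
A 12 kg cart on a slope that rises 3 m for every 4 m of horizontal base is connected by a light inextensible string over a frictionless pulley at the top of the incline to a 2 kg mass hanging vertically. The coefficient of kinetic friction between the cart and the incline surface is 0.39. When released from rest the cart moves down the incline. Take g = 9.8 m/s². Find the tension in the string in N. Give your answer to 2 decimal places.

21.64 N

For the cart on the incline: the weight component along the slope is m₁g sin 36.87° = 12 × 9.8 × 0.6000 = 70.560 N and the normal force is N = m₁g cos 36.87° = 94.080 N.
Kinetic friction opposes the cart's motion down the incline: f = μN = 0.39 × 94.080 = 36.691 N acting up the slope.
Newton's second law for the cart (down-slope positive): 70.560 − 36.691 − T = 12 a. For the hanging mass (upward positive): T − 2 × 9.8 = 2 a.
Adding the two equations eliminates T: 14.269 = 14 a, so a = 1.0192 m/s².
Then from the hanging mass's equation, T = 2 × (9.8 + 1.0192) = 21.638 N.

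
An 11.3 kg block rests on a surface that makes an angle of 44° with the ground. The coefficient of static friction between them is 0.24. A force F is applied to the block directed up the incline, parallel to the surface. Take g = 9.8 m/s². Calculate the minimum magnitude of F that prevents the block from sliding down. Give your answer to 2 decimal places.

The normal force is N = mg cos 44° = 79.660 N. With F at its minimum the block is on the verge of sliding down, so static friction is at its maximum μ_s N = 0.24 × 79.660 = 19.118 N and acts up the slope.
Equilibrium along the incline: F + μ_s N = mg sin 44°, so F = 76.926 − 19.118 = 57.808 N.

57.81 N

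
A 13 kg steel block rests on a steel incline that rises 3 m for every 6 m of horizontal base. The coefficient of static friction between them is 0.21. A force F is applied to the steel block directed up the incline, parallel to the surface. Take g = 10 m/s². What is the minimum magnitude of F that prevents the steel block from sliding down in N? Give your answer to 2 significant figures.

34 N

The normal force is N = mg cos 26.57° = 116.276 N. With F at its minimum the steel block is on the verge of sliding down, so static friction is at its maximum μ_s N = 0.21 × 116.276 = 24.418 N and acts up the slope.
Equilibrium along the incline: F + μ_s N = mg sin 26.57°, so F = 58.138 − 24.418 = 33.720 N.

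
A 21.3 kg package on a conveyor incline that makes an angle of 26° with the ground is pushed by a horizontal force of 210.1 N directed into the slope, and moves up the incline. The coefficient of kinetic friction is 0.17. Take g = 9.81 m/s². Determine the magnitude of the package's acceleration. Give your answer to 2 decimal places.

The horizontal push has components F cos 26° = 210.1 × 0.8988 = 188.838 N up the incline and F sin 26° = 210.1 × 0.4384 = 92.108 N pressing into the surface.
The normal force is therefore N = mg cos 26° + F sin 26° = 187.807 + 92.108 = 279.915 N, and kinetic friction down the slope is μN = 0.17 × 279.915 = 47.586 N.
Along the incline: F cos 26° − mg sin 26° − μN = ma, so 188.838 − 91.605 − 47.586 = 21.3 a, giving a = 2.3308 m/s².

2.33 m/s²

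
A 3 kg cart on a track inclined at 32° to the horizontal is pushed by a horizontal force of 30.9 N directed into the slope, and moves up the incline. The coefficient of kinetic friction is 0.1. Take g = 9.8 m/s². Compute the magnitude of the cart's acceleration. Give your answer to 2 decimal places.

2.16 m/s²

The horizontal push has components F cos 32° = 30.9 × 0.8480 = 26.203 N up the incline and F sin 32° = 30.9 × 0.5299 = 16.374 N pressing into the surface.
The normal force is therefore N = mg cos 32° + F sin 32° = 24.931 + 16.374 = 41.305 N, and kinetic friction down the slope is μN = 0.1 × 41.305 = 4.131 N.
Along the incline: F cos 32° − mg sin 32° − μN = ma, so 26.203 − 15.579 − 4.131 = 3 a, giving a = 2.1643 m/s².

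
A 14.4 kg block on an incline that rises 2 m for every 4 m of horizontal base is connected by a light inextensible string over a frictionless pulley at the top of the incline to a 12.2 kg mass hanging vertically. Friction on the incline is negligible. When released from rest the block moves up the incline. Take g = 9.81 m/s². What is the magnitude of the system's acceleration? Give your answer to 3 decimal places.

2.124 m/s²

For the block on the incline: the weight component along the slope is m₁g sin 26.57° = 14.4 × 9.81 × 0.4472 = 63.173 N and the normal force is N = m₁g cos 26.57° = 126.350 N.
Newton's second law for the block (up-slope positive): T − 63.173 = 14.4 a. For the hanging mass (downward positive): 12.2 × 9.81 − T = 12.2 a.
Adding the two equations eliminates T: 56.509 = 26.6 a, so a = 2.1244 m/s².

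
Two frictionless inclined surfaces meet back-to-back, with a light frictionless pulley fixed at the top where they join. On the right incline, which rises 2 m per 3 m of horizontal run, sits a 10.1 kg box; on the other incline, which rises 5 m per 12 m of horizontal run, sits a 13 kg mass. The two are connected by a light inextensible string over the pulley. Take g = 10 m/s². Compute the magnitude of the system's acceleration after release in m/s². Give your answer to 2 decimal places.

0.26 m/s²

Resolve each weight along its own incline: the 10.1 kg mass has component 10.1 × 10 × sin 33.69° = 56.025 N down its slope, and the 13 kg mass has 13 × 10 × sin 22.62° = 50.000 N down its slope.
The 10.1 kg side's 56.025 N exceeds the other side's 50.000 N, so that mass slides down and the 13 kg mass slides up. Taking that direction as positive, Newton's second law for the whole system gives 56.025 − 50.000 = (10.1 + 13) a, so a = 6.025 / 23.1 = 0.2608 m/s².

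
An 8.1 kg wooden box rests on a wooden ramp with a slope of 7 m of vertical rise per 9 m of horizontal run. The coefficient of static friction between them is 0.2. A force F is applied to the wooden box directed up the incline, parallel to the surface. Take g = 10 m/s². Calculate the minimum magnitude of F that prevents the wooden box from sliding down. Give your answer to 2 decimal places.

The normal force is N = mg cos 37.87° = 63.938 N. With F at its minimum the wooden box is on the verge of sliding down, so static friction is at its maximum μ_s N = 0.2 × 63.938 = 12.788 N and acts up the slope.
Equilibrium along the incline: F + μ_s N = mg sin 37.87°, so F = 49.729 − 12.788 = 36.941 N.

36.94 N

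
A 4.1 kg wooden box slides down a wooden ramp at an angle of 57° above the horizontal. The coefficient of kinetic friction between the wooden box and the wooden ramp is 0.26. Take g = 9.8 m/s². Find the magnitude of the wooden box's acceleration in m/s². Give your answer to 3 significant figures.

6.83 m/s²

Resolving the weight along the incline: the component pulling the wooden box down the slope is mg sin 57° = 4.1 × 9.8 × 0.8387 = 33.699 N, and the normal force is N = mg cos 57° = 4.1 × 9.8 × 0.5446 = 21.882 N.
Kinetic friction acts up the slope with magnitude f = μN = 0.26 × 21.882 = 5.689 N.
Net force along the incline is 33.699 − 5.689 = 28.010 N, so a = 28.010 / 4.1 = 6.8317 m/s².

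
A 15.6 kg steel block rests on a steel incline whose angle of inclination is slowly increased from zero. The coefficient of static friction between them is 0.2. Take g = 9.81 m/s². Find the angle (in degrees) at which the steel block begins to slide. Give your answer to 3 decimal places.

At the threshold of sliding, static friction is at its maximum μ_s N and exactly balances the weight component along the incline: mg sin θ = μ_s mg cos θ.
Hence tan θ = μ_s = 0.2, so θ = arctan(0.2) = 11.3099°.

11.310°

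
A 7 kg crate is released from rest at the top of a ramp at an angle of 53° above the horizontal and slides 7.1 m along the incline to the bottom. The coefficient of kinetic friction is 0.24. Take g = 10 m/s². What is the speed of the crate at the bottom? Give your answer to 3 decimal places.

9.638 m/s

The weight component along the incline is mg sin 53° = 55.904 N and the normal force is N = mg cos 53° = 42.127 N.
Friction up the slope is f = μN = 0.24 × 42.127 = 10.110 N, so the net downslope force is 55.904 − 10.110 = 45.794 N and a = 45.794 / 7 = 6.5420 m/s².
Starting from rest over a distance of 7.1 m, v² = 2aL = 2 × 6.5420 × 7.1 = 92.8964, so v = 9.6383 m/s.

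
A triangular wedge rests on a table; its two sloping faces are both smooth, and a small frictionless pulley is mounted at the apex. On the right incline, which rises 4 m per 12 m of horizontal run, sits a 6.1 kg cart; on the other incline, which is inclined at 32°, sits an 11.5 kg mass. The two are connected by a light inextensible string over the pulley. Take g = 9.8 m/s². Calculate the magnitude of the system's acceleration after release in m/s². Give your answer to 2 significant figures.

Resolve each weight along its own incline: the 6.1 kg mass has component 6.1 × 9.8 × sin 18.43° = 18.904 N down its slope, and the 11.5 kg mass has 11.5 × 9.8 × sin 32° = 59.722 N down its slope.
The 11.5 kg side's 59.722 N exceeds the other side's 18.904 N, so that mass slides down and the 6.1 kg mass slides up. Taking that direction as positive, Newton's second law for the whole system gives 59.722 − 18.904 = (6.1 + 11.5) a, so a = 40.818 / 17.6 = 2.3192 m/s².

2.3 m/s²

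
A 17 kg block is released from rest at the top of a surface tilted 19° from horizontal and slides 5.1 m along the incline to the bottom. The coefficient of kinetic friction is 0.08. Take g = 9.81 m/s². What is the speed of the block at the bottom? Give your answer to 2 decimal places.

The weight component along the incline is mg sin 19° = 54.295 N and the normal force is N = mg cos 19° = 157.684 N.
Friction up the slope is f = μN = 0.08 × 157.684 = 12.615 N, so the net downslope force is 54.295 − 12.615 = 41.680 N and a = 41.680 / 17 = 2.4518 m/s².
Starting from rest over a distance of 5.1 m, v² = 2aL = 2 × 2.4518 × 5.1 = 25.0084, so v = 5.0008 m/s.

5.00 m/s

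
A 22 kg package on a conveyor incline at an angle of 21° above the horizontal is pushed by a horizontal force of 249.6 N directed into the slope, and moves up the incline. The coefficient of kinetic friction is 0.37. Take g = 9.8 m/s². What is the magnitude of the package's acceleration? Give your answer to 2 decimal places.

2.19 m/s²

The horizontal push has components F cos 21° = 249.6 × 0.9336 = 233.027 N up the incline and F sin 21° = 249.6 × 0.3584 = 89.457 N pressing into the surface.
The normal force is therefore N = mg cos 21° + F sin 21° = 201.284 + 89.457 = 290.741 N, and kinetic friction down the slope is μN = 0.37 × 290.741 = 107.574 N.
Along the incline: F cos 21° − mg sin 21° − μN = ma, so 233.027 − 77.271 − 107.574 = 22 a, giving a = 2.1901 m/s².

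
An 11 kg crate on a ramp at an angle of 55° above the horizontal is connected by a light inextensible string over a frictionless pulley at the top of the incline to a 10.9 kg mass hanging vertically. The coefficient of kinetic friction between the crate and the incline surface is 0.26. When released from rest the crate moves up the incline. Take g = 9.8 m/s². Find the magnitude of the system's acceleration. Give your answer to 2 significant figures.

0.11 m/s²

For the crate on the incline: the weight component along the slope is m₁g sin 55° = 11 × 9.8 × 0.8192 = 88.310 N and the normal force is N = m₁g cos 55° = 61.832 N.
Kinetic friction opposes the crate's motion up the incline: f = μN = 0.26 × 61.832 = 16.076 N acting down the slope.
Newton's second law for the crate (up-slope positive): T − 88.310 − 16.076 = 11 a. For the hanging mass (downward positive): 10.9 × 9.8 − T = 10.9 a.
Adding the two equations eliminates T: 2.434 = 21.9 a, so a = 0.1111 m/s².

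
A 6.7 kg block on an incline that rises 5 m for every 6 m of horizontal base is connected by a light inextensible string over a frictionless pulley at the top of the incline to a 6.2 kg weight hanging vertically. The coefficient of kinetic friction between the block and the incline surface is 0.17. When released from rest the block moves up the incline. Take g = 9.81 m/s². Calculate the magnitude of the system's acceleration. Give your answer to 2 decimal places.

0.79 m/s²

For the block on the incline: the weight component along the slope is m₁g sin 39.81° = 6.7 × 9.81 × 0.6402 = 42.078 N and the normal force is N = m₁g cos 39.81° = 50.493 N.
Kinetic friction opposes the block's motion up the incline: f = μN = 0.17 × 50.493 = 8.584 N acting down the slope.
Newton's second law for the block (up-slope positive): T − 42.078 − 8.584 = 6.7 a. For the hanging weight (downward positive): 6.2 × 9.81 − T = 6.2 a.
Adding the two equations eliminates T: 10.160 = 12.9 a, so a = 0.7876 m/s².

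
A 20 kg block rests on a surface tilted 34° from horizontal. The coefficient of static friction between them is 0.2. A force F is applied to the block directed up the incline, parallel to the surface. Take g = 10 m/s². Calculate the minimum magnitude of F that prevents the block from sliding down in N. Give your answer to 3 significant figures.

The normal force is N = mg cos 34° = 165.808 N. With F at its minimum the block is on the verge of sliding down, so static friction is at its maximum μ_s N = 0.2 × 165.808 = 33.162 N and acts up the slope.
Equilibrium along the incline: F + μ_s N = mg sin 34°, so F = 111.839 − 33.162 = 78.677 N.

78.7 N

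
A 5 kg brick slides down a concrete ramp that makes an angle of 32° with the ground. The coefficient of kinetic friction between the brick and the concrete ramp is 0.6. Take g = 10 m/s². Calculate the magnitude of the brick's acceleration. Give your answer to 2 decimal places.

Resolving the weight along the incline: the component pulling the brick down the slope is mg sin 32° = 5 × 10 × 0.5299 = 26.495 N, and the normal force is N = mg cos 32° = 5 × 10 × 0.8480 = 42.400 N.
Kinetic friction acts up the slope with magnitude f = μN = 0.6 × 42.400 = 25.440 N.
Net force along the incline is 26.495 − 25.440 = 1.055 N, so a = 1.055 / 5 = 0.2110 m/s².

0.21 m/s²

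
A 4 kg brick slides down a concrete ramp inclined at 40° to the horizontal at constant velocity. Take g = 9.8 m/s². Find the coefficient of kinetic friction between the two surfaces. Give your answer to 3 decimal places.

At constant velocity the net force along the incline is zero: mg sin 40° = μ mg cos 40°.
So μ = tan 40° = 0.6428 / 0.7660 = 0.8392.

0.839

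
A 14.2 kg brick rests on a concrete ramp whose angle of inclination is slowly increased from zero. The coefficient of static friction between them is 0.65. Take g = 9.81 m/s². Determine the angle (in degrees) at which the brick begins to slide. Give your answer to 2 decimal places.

33.02°

At the threshold of sliding, static friction is at its maximum μ_s N and exactly balances the weight component along the incline: mg sin θ = μ_s mg cos θ.
Hence tan θ = μ_s = 0.65, so θ = arctan(0.65) = 33.0239°.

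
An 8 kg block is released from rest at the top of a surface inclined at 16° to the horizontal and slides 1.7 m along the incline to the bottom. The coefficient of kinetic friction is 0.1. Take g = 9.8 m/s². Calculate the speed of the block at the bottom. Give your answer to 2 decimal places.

2.45 m/s

The weight component along the incline is mg sin 16° = 21.610 N and the normal force is N = mg cos 16° = 75.363 N.
Friction up the slope is f = μN = 0.1 × 75.363 = 7.536 N, so the net downslope force is 21.610 − 7.536 = 14.074 N and a = 14.074 / 8 = 1.7592 m/s².
Starting from rest over a distance of 1.7 m, v² = 2aL = 2 × 1.7592 × 1.7 = 5.9813, so v = 2.4457 m/s.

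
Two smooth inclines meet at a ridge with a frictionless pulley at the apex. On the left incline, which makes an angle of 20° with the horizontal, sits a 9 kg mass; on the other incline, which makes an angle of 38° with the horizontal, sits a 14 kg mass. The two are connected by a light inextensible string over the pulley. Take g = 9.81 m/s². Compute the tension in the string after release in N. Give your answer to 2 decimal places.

Resolve each weight along its own incline: the 9 kg mass has component 9 × 9.81 × sin 20° = 30.197 N down its slope, and the 14 kg mass has 14 × 9.81 × sin 38° = 84.555 N down its slope.
The 14 kg side's 84.555 N exceeds the other side's 30.197 N, so that mass slides down and the 9 kg mass slides up. Taking that direction as positive, Newton's second law for the whole system gives 84.555 − 30.197 = (9 + 14) a, so a = 54.358 / 23 = 2.3634 m/s².
For the 9 kg mass (up-slope positive): T − 30.197 = 9 × 2.3634, so T = 51.468 N.

51.47 N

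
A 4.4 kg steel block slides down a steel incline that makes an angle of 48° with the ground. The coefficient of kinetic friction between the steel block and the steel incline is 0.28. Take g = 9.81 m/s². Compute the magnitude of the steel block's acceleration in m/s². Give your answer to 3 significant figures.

Resolving the weight along the incline: the component pulling the steel block down the slope is mg sin 48° = 4.4 × 9.81 × 0.7431 = 32.075 N, and the normal force is N = mg cos 48° = 4.4 × 9.81 × 0.6691 = 28.881 N.
Kinetic friction acts up the slope with magnitude f = μN = 0.28 × 28.881 = 8.087 N.
Net force along the incline is 32.075 − 8.087 = 23.988 N, so a = 23.988 / 4.4 = 5.4518 m/s².

5.45 m/s²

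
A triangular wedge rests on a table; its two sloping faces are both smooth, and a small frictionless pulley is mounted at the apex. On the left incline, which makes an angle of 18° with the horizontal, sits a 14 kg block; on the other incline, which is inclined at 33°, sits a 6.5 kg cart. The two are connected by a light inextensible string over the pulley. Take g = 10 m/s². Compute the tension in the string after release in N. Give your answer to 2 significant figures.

Resolve each weight along its own incline: the 14 kg mass has component 14 × 10 × sin 18° = 43.262 N down its slope, and the 6.5 kg mass has 6.5 × 10 × sin 33° = 35.402 N down its slope.
The 14 kg side's 43.262 N exceeds the other side's 35.402 N, so that mass slides down and the 6.5 kg mass slides up. Taking that direction as positive, Newton's second law for the whole system gives 43.262 − 35.402 = (14 + 6.5) a, so a = 7.860 / 20.5 = 0.3834 m/s².
For the 6.5 kg mass (up-slope positive): T − 35.402 = 6.5 × 0.3834, so T = 37.894 N.

38 N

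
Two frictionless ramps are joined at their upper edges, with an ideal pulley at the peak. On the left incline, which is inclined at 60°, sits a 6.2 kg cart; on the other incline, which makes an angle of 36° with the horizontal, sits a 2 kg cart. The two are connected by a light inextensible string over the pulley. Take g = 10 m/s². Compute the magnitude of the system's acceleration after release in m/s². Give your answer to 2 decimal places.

Resolve each weight along its own incline: the 6.2 kg mass has component 6.2 × 10 × sin 60° = 53.694 N down its slope, and the 2 kg mass has 2 × 10 × sin 36° = 11.756 N down its slope.
The 6.2 kg side's 53.694 N exceeds the other side's 11.756 N, so that mass slides down and the 2 kg mass slides up. Taking that direction as positive, Newton's second law for the whole system gives 53.694 − 11.756 = (6.2 + 2) a, so a = 41.938 / 8.2 = 5.1144 m/s².

5.11 m/s²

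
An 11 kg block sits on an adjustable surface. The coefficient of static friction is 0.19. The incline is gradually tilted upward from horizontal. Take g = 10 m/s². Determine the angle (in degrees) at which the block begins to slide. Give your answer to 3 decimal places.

At the threshold of sliding, static friction is at its maximum μ_s N and exactly balances the weight component along the incline: mg sin θ = μ_s mg cos θ.
Hence tan θ = μ_s = 0.19, so θ = arctan(0.19) = 10.7580°.

10.758°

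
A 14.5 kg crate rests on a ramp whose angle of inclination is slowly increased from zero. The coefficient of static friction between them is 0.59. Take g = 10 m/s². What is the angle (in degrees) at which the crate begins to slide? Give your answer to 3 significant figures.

At the threshold of sliding, static friction is at its maximum μ_s N and exactly balances the weight component along the incline: mg sin θ = μ_s mg cos θ.
Hence tan θ = μ_s = 0.59, so θ = arctan(0.59) = 30.5406°.

30.5°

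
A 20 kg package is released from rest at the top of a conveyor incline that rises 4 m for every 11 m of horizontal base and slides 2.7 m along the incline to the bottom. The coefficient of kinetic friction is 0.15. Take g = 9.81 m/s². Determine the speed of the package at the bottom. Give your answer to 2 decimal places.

The weight component along the incline is mg sin 19.98° = 67.050 N and the normal force is N = mg cos 19.98° = 184.387 N.
Friction up the slope is f = μN = 0.15 × 184.387 = 27.658 N, so the net downslope force is 67.050 − 27.658 = 39.392 N and a = 39.392 / 20 = 1.9696 m/s².
Starting from rest over a distance of 2.7 m, v² = 2aL = 2 × 1.9696 × 2.7 = 10.6358, so v = 3.2613 m/s.

3.26 m/s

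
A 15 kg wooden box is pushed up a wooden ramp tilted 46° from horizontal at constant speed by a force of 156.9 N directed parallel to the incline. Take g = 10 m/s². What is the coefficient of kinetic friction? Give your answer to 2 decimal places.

At constant speed ΣF = 0 along the incline. The applied 156.9 N acts up the slope; the weight component mg sin 46° = 107.901 N and kinetic friction μN both act down the slope.
So 156.9 = 107.901 + μ × 104.199, giving μ = (156.9 − 107.901) / 104.199 = 0.4702.

0.47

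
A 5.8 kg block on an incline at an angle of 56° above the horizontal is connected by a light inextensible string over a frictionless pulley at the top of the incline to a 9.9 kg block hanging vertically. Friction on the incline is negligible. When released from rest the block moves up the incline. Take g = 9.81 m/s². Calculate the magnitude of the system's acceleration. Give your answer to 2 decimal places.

3.18 m/s²

For the block on the incline: the weight component along the slope is m₁g sin 56° = 5.8 × 9.81 × 0.8290 = 47.168 N and the normal force is N = m₁g cos 56° = 31.817 N.
Newton's second law for the block (up-slope positive): T − 47.168 = 5.8 a. For the hanging block (downward positive): 9.9 × 9.81 − T = 9.9 a.
Adding the two equations eliminates T: 49.951 = 15.7 a, so a = 3.1816 m/s².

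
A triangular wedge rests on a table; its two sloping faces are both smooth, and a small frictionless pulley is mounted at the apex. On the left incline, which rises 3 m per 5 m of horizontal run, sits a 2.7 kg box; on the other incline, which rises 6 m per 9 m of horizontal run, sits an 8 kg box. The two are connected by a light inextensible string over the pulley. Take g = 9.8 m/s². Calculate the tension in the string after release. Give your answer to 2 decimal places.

21.15 N

Resolve each weight along its own incline: the 2.7 kg mass has component 2.7 × 9.8 × sin 30.96° = 13.614 N down its slope, and the 8 kg mass has 8 × 9.8 × sin 33.69° = 43.488 N down its slope.
The 8 kg side's 43.488 N exceeds the other side's 13.614 N, so that mass slides down and the 2.7 kg mass slides up. Taking that direction as positive, Newton's second law for the whole system gives 43.488 − 13.614 = (2.7 + 8) a, so a = 29.874 / 10.7 = 2.7920 m/s².
For the 2.7 kg mass (up-slope positive): T − 13.614 = 2.7 × 2.7920, so T = 21.152 N.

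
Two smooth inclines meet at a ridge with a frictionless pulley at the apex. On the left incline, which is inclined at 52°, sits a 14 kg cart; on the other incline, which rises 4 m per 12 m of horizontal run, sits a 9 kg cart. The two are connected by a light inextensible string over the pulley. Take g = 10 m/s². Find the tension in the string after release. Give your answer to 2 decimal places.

Resolve each weight along its own incline: the 14 kg mass has component 14 × 10 × sin 52° = 110.322 N down its slope, and the 9 kg mass has 9 × 10 × sin 18.43° = 28.460 N down its slope.
The 14 kg side's 110.322 N exceeds the other side's 28.460 N, so that mass slides down and the 9 kg mass slides up. Taking that direction as positive, Newton's second law for the whole system gives 110.322 − 28.460 = (14 + 9) a, so a = 81.862 / 23 = 3.5592 m/s².
For the 9 kg mass (up-slope positive): T − 28.460 = 9 × 3.5592, so T = 60.493 N.

60.49 N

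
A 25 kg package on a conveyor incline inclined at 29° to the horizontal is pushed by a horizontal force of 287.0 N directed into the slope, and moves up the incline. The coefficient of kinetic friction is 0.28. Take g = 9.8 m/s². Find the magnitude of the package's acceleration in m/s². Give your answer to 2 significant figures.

The horizontal push has components F cos 29° = 287.0 × 0.8746 = 251.010 N up the incline and F sin 29° = 287.0 × 0.4848 = 139.138 N pressing into the surface.
The normal force is therefore N = mg cos 29° + F sin 29° = 214.277 + 139.138 = 353.415 N, and kinetic friction down the slope is μN = 0.28 × 353.415 = 98.956 N.
Along the incline: F cos 29° − mg sin 29° − μN = ma, so 251.010 − 118.776 − 98.956 = 25 a, giving a = 1.3311 m/s².

1.3 m/s²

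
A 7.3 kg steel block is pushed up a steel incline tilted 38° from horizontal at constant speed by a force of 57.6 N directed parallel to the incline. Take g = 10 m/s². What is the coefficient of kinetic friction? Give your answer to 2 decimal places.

At constant speed ΣF = 0 along the incline. The applied 57.6 N acts up the slope; the weight component mg sin 38° = 44.943 N and kinetic friction μN both act down the slope.
So 57.6 = 44.943 + μ × 57.525, giving μ = (57.6 − 44.943) / 57.525 = 0.2200.

0.22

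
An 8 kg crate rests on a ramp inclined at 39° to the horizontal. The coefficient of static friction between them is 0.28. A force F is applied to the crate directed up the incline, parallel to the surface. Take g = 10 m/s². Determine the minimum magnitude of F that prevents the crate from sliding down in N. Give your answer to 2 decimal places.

The normal force is N = mg cos 39° = 62.172 N. With F at its minimum the crate is on the verge of sliding down, so static friction is at its maximum μ_s N = 0.28 × 62.172 = 17.408 N and acts up the slope.
Equilibrium along the incline: F + μ_s N = mg sin 39°, so F = 50.346 − 17.408 = 32.938 N.

32.94 N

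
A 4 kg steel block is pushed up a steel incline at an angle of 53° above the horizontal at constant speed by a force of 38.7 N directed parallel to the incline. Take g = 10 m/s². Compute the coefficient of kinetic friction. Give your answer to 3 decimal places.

At constant speed ΣF = 0 along the incline. The applied 38.7 N acts up the slope; the weight component mg sin 53° = 31.945 N and kinetic friction μN both act down the slope.
So 38.7 = 31.945 + μ × 24.073, giving μ = (38.7 − 31.945) / 24.073 = 0.2806.

0.281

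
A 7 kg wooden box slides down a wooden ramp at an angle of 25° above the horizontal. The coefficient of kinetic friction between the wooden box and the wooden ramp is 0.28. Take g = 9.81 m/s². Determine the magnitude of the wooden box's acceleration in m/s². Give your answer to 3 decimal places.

1.656 m/s²

Resolving the weight along the incline: the component pulling the wooden box down the slope is mg sin 25° = 7 × 9.81 × 0.4226 = 29.020 N, and the normal force is N = mg cos 25° = 7 × 9.81 × 0.9063 = 62.236 N.
Kinetic friction acts up the slope with magnitude f = μN = 0.28 × 62.236 = 17.426 N.
Net force along the incline is 29.020 − 17.426 = 11.594 N, so a = 11.594 / 7 = 1.6563 m/s².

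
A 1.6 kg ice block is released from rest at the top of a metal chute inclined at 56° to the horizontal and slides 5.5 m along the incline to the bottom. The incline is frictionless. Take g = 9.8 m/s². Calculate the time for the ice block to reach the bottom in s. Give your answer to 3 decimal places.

1.164 s

The weight component along the incline is mg sin 56° = 12.999 N and the normal force is N = mg cos 56° = 8.768 N.
With no friction, a = g sin 56° = 8.1246 m/s².
Starting from rest, L = ½at², so t = √(2L/a) = √(2 × 5.5 / 8.1246) = 1.1636 s.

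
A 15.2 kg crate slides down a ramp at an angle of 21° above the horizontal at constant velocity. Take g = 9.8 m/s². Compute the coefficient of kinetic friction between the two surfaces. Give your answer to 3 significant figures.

0.384

At constant velocity the net force along the incline is zero: mg sin 21° = μ mg cos 21°.
So μ = tan 21° = 0.3584 / 0.9336 = 0.3839.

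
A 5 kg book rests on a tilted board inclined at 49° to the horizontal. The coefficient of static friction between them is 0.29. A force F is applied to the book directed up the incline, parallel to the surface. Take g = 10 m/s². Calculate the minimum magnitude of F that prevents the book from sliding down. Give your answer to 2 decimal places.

28.22 N

The normal force is N = mg cos 49° = 32.803 N. With F at its minimum the book is on the verge of sliding down, so static friction is at its maximum μ_s N = 0.29 × 32.803 = 9.513 N and acts up the slope.
Equilibrium along the incline: F + μ_s N = mg sin 49°, so F = 37.735 − 9.513 = 28.222 N.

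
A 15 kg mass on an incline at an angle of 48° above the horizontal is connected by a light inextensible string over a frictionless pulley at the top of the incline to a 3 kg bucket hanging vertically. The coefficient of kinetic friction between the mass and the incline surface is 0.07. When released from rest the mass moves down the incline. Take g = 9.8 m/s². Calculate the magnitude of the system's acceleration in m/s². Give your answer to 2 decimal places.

For the mass on the incline: the weight component along the slope is m₁g sin 48° = 15 × 9.8 × 0.7431 = 109.236 N and the normal force is N = m₁g cos 48° = 98.362 N.
Kinetic friction opposes the mass's motion down the incline: f = μN = 0.07 × 98.362 = 6.885 N acting up the slope.
Newton's second law for the mass (down-slope positive): 109.236 − 6.885 − T = 15 a. For the hanging bucket (upward positive): T − 3 × 9.8 = 3 a.
Adding the two equations eliminates T: 72.951 = 18 a, so a = 4.0528 m/s².

4.05 m/s²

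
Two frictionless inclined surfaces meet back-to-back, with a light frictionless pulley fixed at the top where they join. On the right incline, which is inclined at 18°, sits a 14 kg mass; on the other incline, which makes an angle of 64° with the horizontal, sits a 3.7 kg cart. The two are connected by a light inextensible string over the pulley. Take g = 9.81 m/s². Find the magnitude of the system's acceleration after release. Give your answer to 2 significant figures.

0.55 m/s²

Resolve each weight along its own incline: the 14 kg mass has component 14 × 9.81 × sin 18° = 42.440 N down its slope, and the 3.7 kg mass has 3.7 × 9.81 × sin 64° = 32.624 N down its slope.
The 14 kg side's 42.440 N exceeds the other side's 32.624 N, so that mass slides down and the 3.7 kg mass slides up. Taking that direction as positive, Newton's second law for the whole system gives 42.440 − 32.624 = (14 + 3.7) a, so a = 9.816 / 17.7 = 0.5546 m/s².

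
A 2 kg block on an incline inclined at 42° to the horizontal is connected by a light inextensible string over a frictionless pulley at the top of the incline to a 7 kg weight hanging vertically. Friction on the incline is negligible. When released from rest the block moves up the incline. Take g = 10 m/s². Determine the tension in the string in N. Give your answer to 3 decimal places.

For the block on the incline: the weight component along the slope is m₁g sin 42° = 2 × 10 × 0.6691 = 13.382 N and the normal force is N = m₁g cos 42° = 14.863 N.
Newton's second law for the block (up-slope positive): T − 13.382 = 2 a. For the hanging weight (downward positive): 7 × 10 − T = 7 a.
Adding the two equations eliminates T: 56.618 = 9 a, so a = 6.2909 m/s².
Then from the hanging weight's equation, T = 7 × (10 − 6.2909) = 25.964 N.

25.964 N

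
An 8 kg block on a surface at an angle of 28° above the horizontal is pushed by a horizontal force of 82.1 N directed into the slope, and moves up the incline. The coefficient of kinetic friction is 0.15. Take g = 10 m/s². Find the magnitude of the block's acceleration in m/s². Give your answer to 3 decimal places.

2.319 m/s²

The horizontal push has components F cos 28° = 82.1 × 0.8829 = 72.486 N up the incline and F sin 28° = 82.1 × 0.4695 = 38.546 N pressing into the surface.
The normal force is therefore N = mg cos 28° + F sin 28° = 70.632 + 38.546 = 109.178 N, and kinetic friction down the slope is μN = 0.15 × 109.178 = 16.377 N.
Along the incline: F cos 28° − mg sin 28° − μN = ma, so 72.486 − 37.560 − 16.377 = 8 a, giving a = 2.3186 m/s².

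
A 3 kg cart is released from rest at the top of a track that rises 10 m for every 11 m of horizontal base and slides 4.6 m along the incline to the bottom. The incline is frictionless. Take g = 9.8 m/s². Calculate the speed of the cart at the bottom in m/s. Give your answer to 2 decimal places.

7.79 m/s

The weight component along the incline is mg sin 42.27° = 19.777 N and the normal force is N = mg cos 42.27° = 21.754 N.
With no friction, a = g sin 42.27° = 6.5922 m/s².
Starting from rest over a distance of 4.6 m, v² = 2aL = 2 × 6.5922 × 4.6 = 60.6482, so v = 7.7877 m/s.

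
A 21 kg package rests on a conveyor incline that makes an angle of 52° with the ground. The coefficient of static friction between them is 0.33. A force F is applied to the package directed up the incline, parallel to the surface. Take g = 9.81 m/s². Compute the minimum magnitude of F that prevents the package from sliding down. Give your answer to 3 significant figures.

120 N

The normal force is N = mg cos 52° = 126.832 N. With F at its minimum the package is on the verge of sliding down, so static friction is at its maximum μ_s N = 0.33 × 126.832 = 41.855 N and acts up the slope.
Equilibrium along the incline: F + μ_s N = mg sin 52°, so F = 162.338 − 41.855 = 120.483 N.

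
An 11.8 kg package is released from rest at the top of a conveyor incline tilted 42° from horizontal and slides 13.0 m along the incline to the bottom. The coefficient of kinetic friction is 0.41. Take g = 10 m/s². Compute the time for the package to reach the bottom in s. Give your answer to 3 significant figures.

The weight component along the incline is mg sin 42° = 78.957 N and the normal force is N = mg cos 42° = 87.691 N.
Friction up the slope is f = μN = 0.41 × 87.691 = 35.953 N, so the net downslope force is 78.957 − 35.953 = 43.004 N and a = 43.004 / 11.8 = 3.6444 m/s².
Starting from rest, L = ½at², so t = √(2L/a) = √(2 × 13.0 / 3.6444) = 2.6710 s.

2.67 s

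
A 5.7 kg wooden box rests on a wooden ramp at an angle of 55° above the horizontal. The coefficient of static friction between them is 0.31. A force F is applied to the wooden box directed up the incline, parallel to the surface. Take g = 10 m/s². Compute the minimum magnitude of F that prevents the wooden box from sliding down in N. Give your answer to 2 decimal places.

36.56 N

The normal force is N = mg cos 55° = 32.694 N. With F at its minimum the wooden box is on the verge of sliding down, so static friction is at its maximum μ_s N = 0.31 × 32.694 = 10.135 N and acts up the slope.
Equilibrium along the incline: F + μ_s N = mg sin 55°, so F = 46.692 − 10.135 = 36.557 N.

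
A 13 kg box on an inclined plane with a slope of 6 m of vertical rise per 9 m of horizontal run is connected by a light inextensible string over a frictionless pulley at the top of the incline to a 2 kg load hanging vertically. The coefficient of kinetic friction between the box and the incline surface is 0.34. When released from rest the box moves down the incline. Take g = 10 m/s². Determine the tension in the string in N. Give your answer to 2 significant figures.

22 N

For the box on the incline: the weight component along the slope is m₁g sin 33.69° = 13 × 10 × 0.5547 = 72.111 N and the normal force is N = m₁g cos 33.69° = 108.167 N.
Kinetic friction opposes the box's motion down the incline: f = μN = 0.34 × 108.167 = 36.777 N acting up the slope.
Newton's second law for the box (down-slope positive): 72.111 − 36.777 − T = 13 a. For the hanging load (upward positive): T − 2 × 10 = 2 a.
Adding the two equations eliminates T: 15.334 = 15 a, so a = 1.0223 m/s².
Then from the hanging load's equation, T = 2 × (10 + 1.0223) = 22.045 N.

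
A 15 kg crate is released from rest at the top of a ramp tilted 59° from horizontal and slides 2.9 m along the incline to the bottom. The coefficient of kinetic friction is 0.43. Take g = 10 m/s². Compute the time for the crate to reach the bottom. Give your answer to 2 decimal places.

0.96 s

The weight component along the incline is mg sin 59° = 128.575 N and the normal force is N = mg cos 59° = 77.256 N.
Friction up the slope is f = μN = 0.43 × 77.256 = 33.220 N, so the net downslope force is 128.575 − 33.220 = 95.355 N and a = 95.355 / 15 = 6.3570 m/s².
Starting from rest, L = ½at², so t = √(2L/a) = √(2 × 2.9 / 6.3570) = 0.9552 s.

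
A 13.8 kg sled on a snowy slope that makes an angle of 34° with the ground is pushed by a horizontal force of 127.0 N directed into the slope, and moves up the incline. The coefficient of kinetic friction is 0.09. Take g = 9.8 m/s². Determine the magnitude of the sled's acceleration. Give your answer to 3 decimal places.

0.955 m/s²

The horizontal push has components F cos 34° = 127.0 × 0.8290 = 105.283 N up the incline and F sin 34° = 127.0 × 0.5592 = 71.018 N pressing into the surface.
The normal force is therefore N = mg cos 34° + F sin 34° = 112.114 + 71.018 = 183.132 N, and kinetic friction down the slope is μN = 0.09 × 183.132 = 16.482 N.
Along the incline: F cos 34° − mg sin 34° − μN = ma, so 105.283 − 75.626 − 16.482 = 13.8 a, giving a = 0.9547 m/s².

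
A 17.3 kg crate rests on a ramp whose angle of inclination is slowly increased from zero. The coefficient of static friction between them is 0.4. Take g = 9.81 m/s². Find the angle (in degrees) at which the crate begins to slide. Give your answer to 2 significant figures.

At the threshold of sliding, static friction is at its maximum μ_s N and exactly balances the weight component along the incline: mg sin θ = μ_s mg cos θ.
Hence tan θ = μ_s = 0.4, so θ = arctan(0.4) = 21.8014°.

22°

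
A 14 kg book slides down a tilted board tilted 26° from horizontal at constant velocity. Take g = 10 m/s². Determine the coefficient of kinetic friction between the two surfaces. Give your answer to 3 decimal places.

At constant velocity the net force along the incline is zero: mg sin 26° = μ mg cos 26°.
So μ = tan 26° = 0.4384 / 0.8988 = 0.4878.

0.488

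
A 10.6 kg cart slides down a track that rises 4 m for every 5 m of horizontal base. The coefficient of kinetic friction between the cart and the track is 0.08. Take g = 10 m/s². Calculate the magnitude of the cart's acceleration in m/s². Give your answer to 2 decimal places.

5.62 m/s²

Resolving the weight along the incline: the component pulling the cart down the slope is mg sin 38.66° = 10.6 × 10 × 0.6247 = 66.218 N, and the normal force is N = mg cos 38.66° = 10.6 × 10 × 0.7809 = 82.775 N.
Kinetic friction acts up the slope with magnitude f = μN = 0.08 × 82.775 = 6.622 N.
Net force along the incline is 66.218 − 6.622 = 59.596 N, so a = 59.596 / 10.6 = 5.6223 m/s².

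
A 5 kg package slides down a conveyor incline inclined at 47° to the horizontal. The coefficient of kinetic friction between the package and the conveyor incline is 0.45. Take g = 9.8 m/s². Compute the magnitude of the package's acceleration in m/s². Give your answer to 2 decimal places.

4.16 m/s²

Resolving the weight along the incline: the component pulling the package down the slope is mg sin 47° = 5 × 9.8 × 0.7314 = 35.839 N, and the normal force is N = mg cos 47° = 5 × 9.8 × 0.6820 = 33.418 N.
Kinetic friction acts up the slope with magnitude f = μN = 0.45 × 33.418 = 15.038 N.
Net force along the incline is 35.839 − 15.038 = 20.801 N, so a = 20.801 / 5 = 4.1602 m/s².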